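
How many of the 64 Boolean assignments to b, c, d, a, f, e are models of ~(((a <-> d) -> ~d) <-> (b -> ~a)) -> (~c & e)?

52

Initial set: {(~(((a <-> d) -> ~d) <-> (b -> ~a)) -> (~c & e))}.
(~(((a <-> d) -> ~d) <-> (b -> ~a)) -> (~c & e)): β-rule — branch into ~~(((a <-> d) -> ~d) <-> (b -> ~a))  //  (~c & e).
  branch 1 (add ~~(((a <-> d) -> ~d) <-> (b -> ~a))):
    ~~(((a <-> d) -> ~d) <-> (b -> ~a)): β-rule — branch into ((a <-> d) -> ~d), (b -> ~a)  //  ~((a <-> d) -> ~d), ~(b -> ~a).
      branch 1.1 (add ((a <-> d) -> ~d), (b -> ~a)):
        ((a <-> d) -> ~d): β-rule — branch into ~(a <-> d)  //  ~d.
          branch 1.1.1 (add ~(a <-> d)):
            (b -> ~a): β-rule — branch into ~b  //  ~a.
              branch 1.1.1.1 (add ~b):
                ~(a <-> d): β-rule — branch into a, ~d  //  ~a, d.
                  branch 1.1.1.1.1 (add a, ~d):
                    ○ open, literals {a=1, b=0, d=0}.
                  branch 1.1.1.1.2 (add ~a, d):
                    ○ open, literals {a=0, b=0, d=1}.
              branch 1.1.1.2 (add ~a):
                ~(a <-> d): β-rule — branch into a, ~d  //  ~a, d.
                  branch 1.1.1.2.1 (add a, ~d):
                    × closes — contains both a and ~a.
                  branch 1.1.1.2.2 (add ~a, d):
                    ○ open, literals {a=0, d=1}.
          branch 1.1.2 (add ~d):
            (b -> ~a): β-rule — branch into ~b  //  ~a.
              branch 1.1.2.1 (add ~b):
                ○ open, literals {b=0, d=0}.
              branch 1.1.2.2 (add ~a):
                ○ open, literals {a=0, d=0}.
      branch 1.2 (add ~((a <-> d) -> ~d), ~(b -> ~a)):
        ~((a <-> d) -> ~d): α-rule — add (a <-> d), ~~d.
        ~(b -> ~a): α-rule — add b, ~~a.
        (a <-> d): β-rule — branch into a, d  //  ~a, ~d.
          branch 1.2.1 (add a, d):
            ○ open, literals {a=1, b=1, d=1}.
          branch 1.2.2 (add ~a, ~d):
            × closes — contains both a and ~a.
  branch 2 (add (~c & e)):
    (~c & e): α-rule — add ~c, e.
    ○ open, literals {c=0, e=1}.
2 branches closed, 7 open.
Each open branch fixes some atoms; the unmentioned ones are free. Counting distinct full assignments: branch {a=1, b=0, d=0} (c, f, e) contributes 8 new; branch {a=0, b=0, d=1} (c, f, e) contributes 8 new; branch {a=0, d=1} (b, c, f, e) contributes 8 new; branch {b=0, d=0} (c, a, f, e) contributes 8 new; branch {a=0, d=0} (b, c, f, e) contributes 8 new; branch {a=1, b=1, d=1} (c, f, e) contributes 8 new; branch {c=0, e=1} (b, d, a, f) contributes 4 new. Total: 52.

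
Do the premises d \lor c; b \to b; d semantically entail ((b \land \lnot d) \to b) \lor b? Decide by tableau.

Initial set: {(d \lor c); (b \to b); d; \lnot (((b \land \lnot d) \to b) \lor b)}.
\lnot (((b \land \lnot d) \to b) \lor b): α-rule — add \lnot ((b \land \lnot d) \to b), \lnot b.
\lnot ((b \land \lnot d) \to b): α-rule — add (b \land \lnot d), \lnot b.
(b \land \lnot d): α-rule — add b, \lnot d.
× closes — contains both b and \lnot b.
All 1 branch closes.
Every branch closed, so the premises entail the conclusion.

Yes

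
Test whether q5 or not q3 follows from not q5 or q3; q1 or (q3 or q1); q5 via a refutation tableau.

Yes

Initial set: {T (not q5 or q3); T (q1 or (q3 or q1)); T q5; F (q5 or not q3)}.
F (q5 or not q3): α-rule — add F q5, F not q3.
× closes — contains both q5 and not q5.
All 1 branch closes.
Every branch closed, so the premises entail the conclusion.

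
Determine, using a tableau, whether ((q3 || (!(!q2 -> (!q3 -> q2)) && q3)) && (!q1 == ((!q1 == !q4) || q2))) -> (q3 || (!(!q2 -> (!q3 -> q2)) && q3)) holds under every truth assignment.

Valid

Assume the negation and expand:
Initial set: {!(((q3 || (!(!q2 -> (!q3 -> q2)) && q3)) && (!q1 == ((!q1 == !q4) || q2))) -> (q3 || (!(!q2 -> (!q3 -> q2)) && q3)))}.
!(((q3 || (!(!q2 -> (!q3 -> q2)) && q3)) && (!q1 == ((!q1 == !q4) || q2))) -> (q3 || (!(!q2 -> (!q3 -> q2)) && q3))): α-rule — add ((q3 || (!(!q2 -> (!q3 -> q2)) && q3)) && (!q1 == ((!q1 == !q4) || q2))), !(q3 || (!(!q2 -> (!q3 -> q2)) && q3)).
((q3 || (!(!q2 -> (!q3 -> q2)) && q3)) && (!q1 == ((!q1 == !q4) || q2))): α-rule — add (q3 || (!(!q2 -> (!q3 -> q2)) && q3)), (!q1 == ((!q1 == !q4) || q2)).
!(q3 || (!(!q2 -> (!q3 -> q2)) && q3)): α-rule — add !q3, !(!(!q2 -> (!q3 -> q2)) && q3).
(q3 || (!(!q2 -> (!q3 -> q2)) && q3)): β-rule — branch into q3  //  (!(!q2 -> (!q3 -> q2)) && q3).
  branch 1 (add q3):
    × closes — contains both q3 and !q3.
  branch 2 (add (!(!q2 -> (!q3 -> q2)) && q3)):
    (!(!q2 -> (!q3 -> q2)) && q3): α-rule — add !(!q2 -> (!q3 -> q2)), q3.
    × closes — contains both q3 and !q3.
All 2 branches close.
Every branch closed, so the negation is unsatisfiable and the formula is valid.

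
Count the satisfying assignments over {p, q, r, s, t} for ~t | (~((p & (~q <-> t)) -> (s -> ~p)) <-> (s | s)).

Initial set: {(~t | (~((p & (~q <-> t)) -> (s -> ~p)) <-> (s | s)))}.
(~t | (~((p & (~q <-> t)) -> (s -> ~p)) <-> (s | s))): β-rule — branch into ~t  //  (~((p & (~q <-> t)) -> (s -> ~p)) <-> (s | s)).
  branch 1 (add ~t):
    ○ open, literals {t=F}.
  branch 2 (add (~((p & (~q <-> t)) -> (s -> ~p)) <-> (s | s))):
    (~((p & (~q <-> t)) -> (s -> ~p)) <-> (s | s)): β-rule — branch into ~((p & (~q <-> t)) -> (s -> ~p)), (s | s)  //  ~~((p & (~q <-> t)) -> (s -> ~p)), ~(s | s).
      branch 2.1 (add ~((p & (~q <-> t)) -> (s -> ~p)), (s | s)):
        ~((p & (~q <-> t)) -> (s -> ~p)): α-rule — add (p & (~q <-> t)), ~(s -> ~p).
        (p & (~q <-> t)): α-rule — add p, (~q <-> t).
        ~(s -> ~p): α-rule — add s, ~~p.
        (s | s): β-rule — branch into s  //  s.
          branch 2.1.1 (add s):
            (~q <-> t): β-rule — branch into ~q, t  //  ~~q, ~t.
              branch 2.1.1.1 (add ~q, t):
                ○ open, literals {p=T, q=F, s=T, t=T}.
              branch 2.1.1.2 (add ~~q, ~t):
                ○ open, literals {p=T, q=T, s=T, t=F}.
          branch 2.1.2 (add s):
            (~q <-> t): β-rule — branch into ~q, t  //  ~~q, ~t.
              branch 2.1.2.1 (add ~q, t):
                ○ open, literals {p=T, q=F, s=T, t=T}.
              branch 2.1.2.2 (add ~~q, ~t):
                ○ open, literals {p=T, q=T, s=T, t=F}.
      branch 2.2 (add ~~((p & (~q <-> t)) -> (s -> ~p)), ~(s | s)):
        ~(s | s): α-rule — add ~s, ~s.
        ~~((p & (~q <-> t)) -> (s -> ~p)): β-rule — branch into ~(p & (~q <-> t))  //  (s -> ~p).
          branch 2.2.1 (add ~(p & (~q <-> t))):
            ~(p & (~q <-> t)): β-rule — branch into ~p  //  ~(~q <-> t).
              branch 2.2.1.1 (add ~p):
                ○ open, literals {p=F, s=F}.
              branch 2.2.1.2 (add ~(~q <-> t)):
                ~(~q <-> t): β-rule — branch into ~q, ~t  //  ~~q, t.
                  branch 2.2.1.2.1 (add ~q, ~t):
                    ○ open, literals {q=F, s=F, t=F}.
                  branch 2.2.1.2.2 (add ~~q, t):
                    ○ open, literals {q=T, s=F, t=T}.
          branch 2.2.2 (add (s -> ~p)):
            (s -> ~p): β-rule — branch into ~s  //  ~p.
              branch 2.2.2.1 (add ~s):
                ○ open, literals {s=F}.
              branch 2.2.2.2 (add ~p):
                ○ open, literals {p=F, s=F}.
0 branches closed, 10 open.
Each open branch fixes some atoms; the unmentioned ones are free. Counting distinct full assignments: branch {t=F} (p, q, r, s) contributes 16 new; branch {p=T, q=F, s=T, t=T} (r) contributes 2 new; branch {p=T, q=T, s=T, t=F} (r) contributes 0 new; branch {p=T, q=F, s=T, t=T} (r) contributes 0 new; branch {p=T, q=T, s=T, t=F} (r) contributes 0 new; branch {p=F, s=F} (q, r, t) contributes 4 new; branch {q=F, s=F, t=F} (p, r) contributes 0 new; branch {q=T, s=F, t=T} (p, r) contributes 2 new; branch {s=F} (p, q, r, t) contributes 2 new; branch {p=F, s=F} (q, r, t) contributes 0 new. Total: 26.

26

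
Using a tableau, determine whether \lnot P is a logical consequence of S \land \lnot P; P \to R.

Initial set: {(S \land \lnot P); (P \to R); \lnot \lnot P}.
(S \land \lnot P): α-rule — add S, \lnot P.
× closes — contains both P and \lnot P.
All 1 branch closes.
Every branch closed, so the premises entail the conclusion.

Yes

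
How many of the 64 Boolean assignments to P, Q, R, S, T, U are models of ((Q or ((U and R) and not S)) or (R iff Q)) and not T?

Initial set: {(((Q or ((U and R) and not S)) or (R iff Q)) and not T)}.
(((Q or ((U and R) and not S)) or (R iff Q)) and not T): α-rule — add ((Q or ((U and R) and not S)) or (R iff Q)), not T.
((Q or ((U and R) and not S)) or (R iff Q)): β-rule — branch into (Q or ((U and R) and not S))  //  (R iff Q).
  branch 1 (add (Q or ((U and R) and not S))):
    (Q or ((U and R) and not S)): β-rule — branch into Q  //  ((U and R) and not S).
      branch 1.1 (add Q):
        ○ open, literals {Q=T, T=F}.
      branch 1.2 (add ((U and R) and not S)):
        ((U and R) and not S): α-rule — add (U and R), not S.
        (U and R): α-rule — add U, R.
        ○ open, literals {R=T, S=F, T=F, U=T}.
  branch 2 (add (R iff Q)):
    (R iff Q): β-rule — branch into R, Q  //  not R, not Q.
      branch 2.1 (add R, Q):
        ○ open, literals {Q=T, R=T, T=F}.
      branch 2.2 (add not R, not Q):
        ○ open, literals {Q=F, R=F, T=F}.
0 branches closed, 4 open.
Each open branch fixes some atoms; the unmentioned ones are free. Counting distinct full assignments: branch {Q=T, T=F} (P, R, S, U) contributes 16 new; branch {R=T, S=F, T=F, U=T} (P, Q) contributes 2 new; branch {Q=T, R=T, T=F} (P, S, U) contributes 0 new; branch {Q=F, R=F, T=F} (P, S, U) contributes 8 new. Total: 26.

26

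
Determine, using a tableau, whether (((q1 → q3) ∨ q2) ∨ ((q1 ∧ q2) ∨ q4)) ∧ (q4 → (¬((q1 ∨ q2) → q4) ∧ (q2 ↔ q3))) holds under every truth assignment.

Not valid

Assume the negation and expand:
Initial set: {¬((((q1 → q3) ∨ q2) ∨ ((q1 ∧ q2) ∨ q4)) ∧ (q4 → (¬((q1 ∨ q2) → q4) ∧ (q2 ↔ q3))))}.
¬((((q1 → q3) ∨ q2) ∨ ((q1 ∧ q2) ∨ q4)) ∧ (q4 → (¬((q1 ∨ q2) → q4) ∧ (q2 ↔ q3)))): β-rule — branch into ¬(((q1 → q3) ∨ q2) ∨ ((q1 ∧ q2) ∨ q4))  //  ¬(q4 → (¬((q1 ∨ q2) → q4) ∧ (q2 ↔ q3))).
  branch 1 (add ¬(((q1 → q3) ∨ q2) ∨ ((q1 ∧ q2) ∨ q4))):
    ¬(((q1 → q3) ∨ q2) ∨ ((q1 ∧ q2) ∨ q4)): α-rule — add ¬((q1 → q3) ∨ q2), ¬((q1 ∧ q2) ∨ q4).
    ¬((q1 → q3) ∨ q2): α-rule — add ¬(q1 → q3), ¬q2.
    ¬((q1 ∧ q2) ∨ q4): α-rule — add ¬(q1 ∧ q2), ¬q4.
    ¬(q1 → q3): α-rule — add q1, ¬q3.
    ¬(q1 ∧ q2): β-rule — branch into ¬q1  //  ¬q2.
      branch 1.1 (add ¬q1):
        × closes — contains both q1 and ¬q1.
      branch 1.2 (add ¬q2):
        ○ open, literals {q1=true, q2=false, q3=false, q4=false}.
  branch 2 (add ¬(q4 → (¬((q1 ∨ q2) → q4) ∧ (q2 ↔ q3)))):
    ¬(q4 → (¬((q1 ∨ q2) → q4) ∧ (q2 ↔ q3))): α-rule — add q4, ¬(¬((q1 ∨ q2) → q4) ∧ (q2 ↔ q3)).
    ¬(¬((q1 ∨ q2) → q4) ∧ (q2 ↔ q3)): β-rule — branch into ¬¬((q1 ∨ q2) → q4)  //  ¬(q2 ↔ q3).
      branch 2.1 (add ¬¬((q1 ∨ q2) → q4)):
        ¬¬((q1 ∨ q2) → q4): β-rule — branch into ¬(q1 ∨ q2)  //  q4.
          branch 2.1.1 (add ¬(q1 ∨ q2)):
            ¬(q1 ∨ q2): α-rule — add ¬q1, ¬q2.
            ○ open, literals {q1=false, q2=false, q4=true}.
          branch 2.1.2 (add q4):
            ○ open, literals {q4=true}.
      branch 2.2 (add ¬(q2 ↔ q3)):
        ¬(q2 ↔ q3): β-rule — branch into q2, ¬q3  //  ¬q2, q3.
          branch 2.2.1 (add q2, ¬q3):
            ○ open, literals {q2=true, q3=false, q4=true}.
          branch 2.2.2 (add ¬q2, q3):
            ○ open, literals {q2=false, q3=true, q4=true}.
1 branch closed, 5 open.
An open branch gives a countermodel: q1=true, q2=false, q3=false, q4=false (unmentioned atoms arbitrary); under it the original formula is false.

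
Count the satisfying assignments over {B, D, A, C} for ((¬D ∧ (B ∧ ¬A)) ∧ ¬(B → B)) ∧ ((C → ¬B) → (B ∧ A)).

0

Initial set: {(((¬D ∧ (B ∧ ¬A)) ∧ ¬(B → B)) ∧ ((C → ¬B) → (B ∧ A)))}.
(((¬D ∧ (B ∧ ¬A)) ∧ ¬(B → B)) ∧ ((C → ¬B) → (B ∧ A))): α-rule — add ((¬D ∧ (B ∧ ¬A)) ∧ ¬(B → B)), ((C → ¬B) → (B ∧ A)).
((¬D ∧ (B ∧ ¬A)) ∧ ¬(B → B)): α-rule — add (¬D ∧ (B ∧ ¬A)), ¬(B → B).
(¬D ∧ (B ∧ ¬A)): α-rule — add ¬D, (B ∧ ¬A).
¬(B → B): α-rule — add B, ¬B.
× closes — contains both B and ¬B.
All 1 branch closes.
No open branches: the formula has 0 satisfying assignments.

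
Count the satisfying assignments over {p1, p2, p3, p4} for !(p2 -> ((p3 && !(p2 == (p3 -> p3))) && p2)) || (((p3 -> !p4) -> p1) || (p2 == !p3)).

14

Initial set: {T (!(p2 -> ((p3 && !(p2 == (p3 -> p3))) && p2)) || (((p3 -> !p4) -> p1) || (p2 == !p3)))}.
T (!(p2 -> ((p3 && !(p2 == (p3 -> p3))) && p2)) || (((p3 -> !p4) -> p1) || (p2 == !p3))): β-rule — branch into T !(p2 -> ((p3 && !(p2 == (p3 -> p3))) && p2))  //  T (((p3 -> !p4) -> p1) || (p2 == !p3)).
  branch 1 (add T !(p2 -> ((p3 && !(p2 == (p3 -> p3))) && p2))):
    T !(p2 -> ((p3 && !(p2 == (p3 -> p3))) && p2)): α-rule — add T p2, F ((p3 && !(p2 == (p3 -> p3))) && p2).
    F ((p3 && !(p2 == (p3 -> p3))) && p2): β-rule — branch into F (p3 && !(p2 == (p3 -> p3)))  //  F p2.
      branch 1.1 (add F (p3 && !(p2 == (p3 -> p3)))):
        F (p3 && !(p2 == (p3 -> p3))): β-rule — branch into F p3  //  F !(p2 == (p3 -> p3)).
          branch 1.1.1 (add F p3):
            ○ open, literals {p2=T, p3=F}.
          branch 1.1.2 (add F !(p2 == (p3 -> p3))):
            F !(p2 == (p3 -> p3)): β-rule — branch into T p2, T (p3 -> p3)  //  F p2, F (p3 -> p3).
              branch 1.1.2.1 (add T p2, T (p3 -> p3)):
                T (p3 -> p3): β-rule — branch into F p3  //  T p3.
                  branch 1.1.2.1.1 (add F p3):
                    ○ open, literals {p2=T, p3=F}.
                  branch 1.1.2.1.2 (add T p3):
                    ○ open, literals {p2=T, p3=T}.
              branch 1.1.2.2 (add F p2, F (p3 -> p3)):
                × closes — contains both p2 and !p2.
      branch 1.2 (add F p2):
        × closes — contains both p2 and !p2.
  branch 2 (add T (((p3 -> !p4) -> p1) || (p2 == !p3))):
    T (((p3 -> !p4) -> p1) || (p2 == !p3)): β-rule — branch into T ((p3 -> !p4) -> p1)  //  T (p2 == !p3).
      branch 2.1 (add T ((p3 -> !p4) -> p1)):
        T ((p3 -> !p4) -> p1): β-rule — branch into F (p3 -> !p4)  //  T p1.
          branch 2.1.1 (add F (p3 -> !p4)):
            F (p3 -> !p4): α-rule — add T p3, F !p4.
            ○ open, literals {p3=T, p4=T}.
          branch 2.1.2 (add T p1):
            ○ open, literals {p1=T}.
      branch 2.2 (add T (p2 == !p3)):
        T (p2 == !p3): β-rule — branch into T p2, T !p3  //  F p2, F !p3.
          branch 2.2.1 (add T p2, T !p3):
            ○ open, literals {p2=T, p3=F}.
          branch 2.2.2 (add F p2, F !p3):
            ○ open, literals {p2=F, p3=T}.
2 branches closed, 7 open.
Each open branch fixes some atoms; the unmentioned ones are free. Counting distinct full assignments: branch {p2=T, p3=F} (p1, p4) contributes 4 new; branch {p2=T, p3=F} (p1, p4) contributes 0 new; branch {p2=T, p3=T} (p1, p4) contributes 4 new; branch {p3=T, p4=T} (p1, p2) contributes 2 new; branch {p1=T} (p2, p3, p4) contributes 3 new; branch {p2=T, p3=F} (p1, p4) contributes 0 new; branch {p2=F, p3=T} (p1, p4) contributes 1 new. Total: 14.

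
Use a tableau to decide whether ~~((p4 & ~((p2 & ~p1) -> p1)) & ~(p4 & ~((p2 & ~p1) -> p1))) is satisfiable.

Unsatisfiable

Initial set: {~~((p4 & ~((p2 & ~p1) -> p1)) & ~(p4 & ~((p2 & ~p1) -> p1)))}.
~~((p4 & ~((p2 & ~p1) -> p1)) & ~(p4 & ~((p2 & ~p1) -> p1))): drop double negation, giving ((p4 & ~((p2 & ~p1) -> p1)) & ~(p4 & ~((p2 & ~p1) -> p1))).
((p4 & ~((p2 & ~p1) -> p1)) & ~(p4 & ~((p2 & ~p1) -> p1))): α-rule — add (p4 & ~((p2 & ~p1) -> p1)), ~(p4 & ~((p2 & ~p1) -> p1)).
(p4 & ~((p2 & ~p1) -> p1)): α-rule — add p4, ~((p2 & ~p1) -> p1).
~((p2 & ~p1) -> p1): α-rule — add (p2 & ~p1), ~p1.
(p2 & ~p1): α-rule — add p2, ~p1.
~(p4 & ~((p2 & ~p1) -> p1)): β-rule — branch into ~p4  //  ~~((p2 & ~p1) -> p1).
  branch 1 (add ~p4):
    × closes — contains both p4 and ~p4.
  branch 2 (add ~~((p2 & ~p1) -> p1)):
    ~~((p2 & ~p1) -> p1): β-rule — branch into ~(p2 & ~p1)  //  p1.
      branch 2.1 (add ~(p2 & ~p1)):
        ~(p2 & ~p1): β-rule — branch into ~p2  //  ~~p1.
          branch 2.1.1 (add ~p2):
            × closes — contains both p2 and ~p2.
          branch 2.1.2 (add ~~p1):
            × closes — contains both p1 and ~p1.
      branch 2.2 (add p1):
        × closes — contains both p1 and ~p1.
All 4 branches close.
Every branch closed; the formula is unsatisfiable.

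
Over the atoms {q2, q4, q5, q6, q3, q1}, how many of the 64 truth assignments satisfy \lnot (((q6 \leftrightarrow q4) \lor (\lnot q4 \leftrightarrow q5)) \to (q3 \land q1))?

Initial set: {\lnot (((q6 \leftrightarrow q4) \lor (\lnot q4 \leftrightarrow q5)) \to (q3 \land q1))}.
\lnot (((q6 \leftrightarrow q4) \lor (\lnot q4 \leftrightarrow q5)) \to (q3 \land q1)): α-rule — add ((q6 \leftrightarrow q4) \lor (\lnot q4 \leftrightarrow q5)), \lnot (q3 \land q1).
((q6 \leftrightarrow q4) \lor (\lnot q4 \leftrightarrow q5)): β-rule — branch into (q6 \leftrightarrow q4)  //  (\lnot q4 \leftrightarrow q5).
  branch 1 (add (q6 \leftrightarrow q4)):
    \lnot (q3 \land q1): β-rule — branch into \lnot q3  //  \lnot q1.
      branch 1.1 (add \lnot q3):
        (q6 \leftrightarrow q4): β-rule — branch into q6, q4  //  \lnot q6, \lnot q4.
          branch 1.1.1 (add q6, q4):
            ○ open, literals {q3=F, q4=T, q6=T}.
          branch 1.1.2 (add \lnot q6, \lnot q4):
            ○ open, literals {q3=F, q4=F, q6=F}.
      branch 1.2 (add \lnot q1):
        (q6 \leftrightarrow q4): β-rule — branch into q6, q4  //  \lnot q6, \lnot q4.
          branch 1.2.1 (add q6, q4):
            ○ open, literals {q1=F, q4=T, q6=T}.
          branch 1.2.2 (add \lnot q6, \lnot q4):
            ○ open, literals {q1=F, q4=F, q6=F}.
  branch 2 (add (\lnot q4 \leftrightarrow q5)):
    \lnot (q3 \land q1): β-rule — branch into \lnot q3  //  \lnot q1.
      branch 2.1 (add \lnot q3):
        (\lnot q4 \leftrightarrow q5): β-rule — branch into \lnot q4, q5  //  \lnot \lnot q4, \lnot q5.
          branch 2.1.1 (add \lnot q4, q5):
            ○ open, literals {q3=F, q4=F, q5=T}.
          branch 2.1.2 (add \lnot \lnot q4, \lnot q5):
            ○ open, literals {q3=F, q4=T, q5=F}.
      branch 2.2 (add \lnot q1):
        (\lnot q4 \leftrightarrow q5): β-rule — branch into \lnot q4, q5  //  \lnot \lnot q4, \lnot q5.
          branch 2.2.1 (add \lnot q4, q5):
            ○ open, literals {q1=F, q4=F, q5=T}.
          branch 2.2.2 (add \lnot \lnot q4, \lnot q5):
            ○ open, literals {q1=F, q4=T, q5=F}.
0 branches closed, 8 open.
Each open branch fixes some atoms; the unmentioned ones are free. Counting distinct full assignments: branch {q3=F, q4=T, q6=T} (q2, q5, q1) contributes 8 new; branch {q3=F, q4=F, q6=F} (q2, q5, q1) contributes 8 new; branch {q1=F, q4=T, q6=T} (q2, q5, q3) contributes 4 new; branch {q1=F, q4=F, q6=F} (q2, q5, q3) contributes 4 new; branch {q3=F, q4=F, q5=T} (q2, q6, q1) contributes 4 new; branch {q3=F, q4=T, q5=F} (q2, q6, q1) contributes 4 new; branch {q1=F, q4=F, q5=T} (q2, q6, q3) contributes 2 new; branch {q1=F, q4=T, q5=F} (q2, q6, q3) contributes 2 new. Total: 36.

36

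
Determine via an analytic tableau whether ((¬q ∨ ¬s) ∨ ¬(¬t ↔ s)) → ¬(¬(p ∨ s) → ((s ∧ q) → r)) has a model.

Satisfiable

Initial set: {(((¬q ∨ ¬s) ∨ ¬(¬t ↔ s)) → ¬(¬(p ∨ s) → ((s ∧ q) → r)))}.
(((¬q ∨ ¬s) ∨ ¬(¬t ↔ s)) → ¬(¬(p ∨ s) → ((s ∧ q) → r))): β-rule — branch into ¬((¬q ∨ ¬s) ∨ ¬(¬t ↔ s))  //  ¬(¬(p ∨ s) → ((s ∧ q) → r)).
  branch 1 (add ¬((¬q ∨ ¬s) ∨ ¬(¬t ↔ s))):
    ¬((¬q ∨ ¬s) ∨ ¬(¬t ↔ s)): α-rule — add ¬(¬q ∨ ¬s), ¬¬(¬t ↔ s).
    ¬(¬q ∨ ¬s): α-rule — add ¬¬q, ¬¬s.
    ¬¬(¬t ↔ s): β-rule — branch into ¬t, s  //  ¬¬t, ¬s.
      branch 1.1 (add ¬t, s):
        ○ open, literals {q=T, s=T, t=F}.
      branch 1.2 (add ¬¬t, ¬s):
        × closes — contains both s and ¬s.
  branch 2 (add ¬(¬(p ∨ s) → ((s ∧ q) → r))):
    ¬(¬(p ∨ s) → ((s ∧ q) → r)): α-rule — add ¬(p ∨ s), ¬((s ∧ q) → r).
    ¬(p ∨ s): α-rule — add ¬p, ¬s.
    ¬((s ∧ q) → r): α-rule — add (s ∧ q), ¬r.
    (s ∧ q): α-rule — add s, q.
    × closes — contains both s and ¬s.
2 branches closed, 1 open.
An open branch gives a satisfying assignment: q=T, s=T, t=F.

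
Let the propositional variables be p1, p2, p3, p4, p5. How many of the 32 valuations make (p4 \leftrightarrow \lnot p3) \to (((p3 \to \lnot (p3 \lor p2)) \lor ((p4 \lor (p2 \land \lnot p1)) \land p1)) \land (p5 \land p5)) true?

Initial set: {((p4 \leftrightarrow \lnot p3) \to (((p3 \to \lnot (p3 \lor p2)) \lor ((p4 \lor (p2 \land \lnot p1)) \land p1)) \land (p5 \land p5)))}.
((p4 \leftrightarrow \lnot p3) \to (((p3 \to \lnot (p3 \lor p2)) \lor ((p4 \lor (p2 \land \lnot p1)) \land p1)) \land (p5 \land p5))): β-rule — branch into \lnot (p4 \leftrightarrow \lnot p3)  //  (((p3 \to \lnot (p3 \lor p2)) \lor ((p4 \lor (p2 \land \lnot p1)) \land p1)) \land (p5 \land p5)).
  branch 1 (add \lnot (p4 \leftrightarrow \lnot p3)):
    \lnot (p4 \leftrightarrow \lnot p3): β-rule — branch into p4, \lnot \lnot p3  //  \lnot p4, \lnot p3.
      branch 1.1 (add p4, \lnot \lnot p3):
        ○ open, literals {p3=T, p4=T}.
      branch 1.2 (add \lnot p4, \lnot p3):
        ○ open, literals {p3=F, p4=F}.
  branch 2 (add (((p3 \to \lnot (p3 \lor p2)) \lor ((p4 \lor (p2 \land \lnot p1)) \land p1)) \land (p5 \land p5))):
    (((p3 \to \lnot (p3 \lor p2)) \lor ((p4 \lor (p2 \land \lnot p1)) \land p1)) \land (p5 \land p5)): α-rule — add ((p3 \to \lnot (p3 \lor p2)) \lor ((p4 \lor (p2 \land \lnot p1)) \land p1)), (p5 \land p5).
    (p5 \land p5): α-rule — add p5, p5.
    ((p3 \to \lnot (p3 \lor p2)) \lor ((p4 \lor (p2 \land \lnot p1)) \land p1)): β-rule — branch into (p3 \to \lnot (p3 \lor p2))  //  ((p4 \lor (p2 \land \lnot p1)) \land p1).
      branch 2.1 (add (p3 \to \lnot (p3 \lor p2))):
        (p3 \to \lnot (p3 \lor p2)): β-rule — branch into \lnot p3  //  \lnot (p3 \lor p2).
          branch 2.1.1 (add \lnot p3):
            ○ open, literals {p3=F, p5=T}.
          branch 2.1.2 (add \lnot (p3 \lor p2)):
            \lnot (p3 \lor p2): α-rule — add \lnot p3, \lnot p2.
            ○ open, literals {p2=F, p3=F, p5=T}.
      branch 2.2 (add ((p4 \lor (p2 \land \lnot p1)) \land p1)):
        ((p4 \lor (p2 \land \lnot p1)) \land p1): α-rule — add (p4 \lor (p2 \land \lnot p1)), p1.
        (p4 \lor (p2 \land \lnot p1)): β-rule — branch into p4  //  (p2 \land \lnot p1).
          branch 2.2.1 (add p4):
            ○ open, literals {p1=T, p4=T, p5=T}.
          branch 2.2.2 (add (p2 \land \lnot p1)):
            (p2 \land \lnot p1): α-rule — add p2, \lnot p1.
            × closes — contains both p1 and \lnot p1.
1 branch closed, 5 open.
Each open branch fixes some atoms; the unmentioned ones are free. Counting distinct full assignments: branch {p3=T, p4=T} (p1, p2, p5) contributes 8 new; branch {p3=F, p4=F} (p1, p2, p5) contributes 8 new; branch {p3=F, p5=T} (p1, p2, p4) contributes 4 new; branch {p2=F, p3=F, p5=T} (p1, p4) contributes 0 new; branch {p1=T, p4=T, p5=T} (p2, p3) contributes 0 new. Total: 20.

20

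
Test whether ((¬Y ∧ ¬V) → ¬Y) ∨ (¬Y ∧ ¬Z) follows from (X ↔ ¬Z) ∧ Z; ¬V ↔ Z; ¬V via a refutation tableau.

Initial set: {T ((X ↔ ¬Z) ∧ Z); T (¬V ↔ Z); T ¬V; F (((¬Y ∧ ¬V) → ¬Y) ∨ (¬Y ∧ ¬Z))}.
T ((X ↔ ¬Z) ∧ Z): α-rule — add T (X ↔ ¬Z), T Z.
F (((¬Y ∧ ¬V) → ¬Y) ∨ (¬Y ∧ ¬Z)): α-rule — add F ((¬Y ∧ ¬V) → ¬Y), F (¬Y ∧ ¬Z).
F ((¬Y ∧ ¬V) → ¬Y): α-rule — add T (¬Y ∧ ¬V), F ¬Y.
T (¬Y ∧ ¬V): α-rule — add T ¬Y, T ¬V.
× closes — contains both Y and ¬Y.
All 1 branch closes.
Every branch closed, so the premises entail the conclusion.

Yes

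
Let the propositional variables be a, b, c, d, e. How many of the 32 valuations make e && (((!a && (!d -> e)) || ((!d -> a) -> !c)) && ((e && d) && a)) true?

Initial set: {(e && (((!a && (!d -> e)) || ((!d -> a) -> !c)) && ((e && d) && a)))}.
(e && (((!a && (!d -> e)) || ((!d -> a) -> !c)) && ((e && d) && a))): α-rule — add e, (((!a && (!d -> e)) || ((!d -> a) -> !c)) && ((e && d) && a)).
(((!a && (!d -> e)) || ((!d -> a) -> !c)) && ((e && d) && a)): α-rule — add ((!a && (!d -> e)) || ((!d -> a) -> !c)), ((e && d) && a).
((e && d) && a): α-rule — add (e && d), a.
(e && d): α-rule — add e, d.
((!a && (!d -> e)) || ((!d -> a) -> !c)): β-rule — branch into (!a && (!d -> e))  //  ((!d -> a) -> !c).
  branch 1 (add (!a && (!d -> e))):
    (!a && (!d -> e)): α-rule — add !a, (!d -> e).
    × closes — contains both a and !a.
  branch 2 (add ((!d -> a) -> !c)):
    ((!d -> a) -> !c): β-rule — branch into !(!d -> a)  //  !c.
      branch 2.1 (add !(!d -> a)):
        !(!d -> a): α-rule — add !d, !a.
        × closes — contains both d and !d.
      branch 2.2 (add !c):
        ○ open, literals {a=1, c=0, d=1, e=1}.
2 branches closed, 1 open.
Each open branch fixes some atoms; the unmentioned ones are free. Counting distinct full assignments: branch {a=1, c=0, d=1, e=1} (b) contributes 2 new. Total: 2.

2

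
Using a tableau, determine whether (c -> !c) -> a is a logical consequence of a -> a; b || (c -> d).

Initial set: {(a -> a); (b || (c -> d)); !((c -> !c) -> a)}.
!((c -> !c) -> a): α-rule — add (c -> !c), !a.
(a -> a): β-rule — branch into !a  //  a.
  branch 1 (add !a):
    (b || (c -> d)): β-rule — branch into b  //  (c -> d).
      branch 1.1 (add b):
        (c -> !c): β-rule — branch into !c  //  !c.
          branch 1.1.1 (add !c):
            ○ open, literals {a=F, b=T, c=F}.
          branch 1.1.2 (add !c):
            ○ open, literals {a=F, b=T, c=F}.
      branch 1.2 (add (c -> d)):
        (c -> !c): β-rule — branch into !c  //  !c.
          branch 1.2.1 (add !c):
            (c -> d): β-rule — branch into !c  //  d.
              branch 1.2.1.1 (add !c):
                ○ open, literals {a=F, c=F}.
              branch 1.2.1.2 (add d):
                ○ open, literals {a=F, c=F, d=T}.
          branch 1.2.2 (add !c):
            (c -> d): β-rule — branch into !c  //  d.
              branch 1.2.2.1 (add !c):
                ○ open, literals {a=F, c=F}.
              branch 1.2.2.2 (add d):
                ○ open, literals {a=F, c=F, d=T}.
  branch 2 (add a):
    × closes — contains both a and !a.
1 branch closed, 6 open.
An open branch gives a countermodel: a=F, b=T, c=F (unmentioned atoms arbitrary); the premises hold there but the conclusion fails.

No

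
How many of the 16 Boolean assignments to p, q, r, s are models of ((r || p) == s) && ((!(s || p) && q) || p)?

Initial set: {(((r || p) == s) && ((!(s || p) && q) || p))}.
(((r || p) == s) && ((!(s || p) && q) || p)): α-rule — add ((r || p) == s), ((!(s || p) && q) || p).
((r || p) == s): β-rule — branch into (r || p), s  //  !(r || p), !s.
  branch 1 (add (r || p), s):
    ((!(s || p) && q) || p): β-rule — branch into (!(s || p) && q)  //  p.
      branch 1.1 (add (!(s || p) && q)):
        (!(s || p) && q): α-rule — add !(s || p), q.
        !(s || p): α-rule — add !s, !p.
        × closes — contains both s and !s.
      branch 1.2 (add p):
        (r || p): β-rule — branch into r  //  p.
          branch 1.2.1 (add r):
            ○ open, literals {p=1, r=1, s=1}.
          branch 1.2.2 (add p):
            ○ open, literals {p=1, s=1}.
  branch 2 (add !(r || p), !s):
    !(r || p): α-rule — add !r, !p.
    ((!(s || p) && q) || p): β-rule — branch into (!(s || p) && q)  //  p.
      branch 2.1 (add (!(s || p) && q)):
        (!(s || p) && q): α-rule — add !(s || p), q.
        !(s || p): α-rule — add !s, !p.
        ○ open, literals {p=0, q=1, r=0, s=0}.
      branch 2.2 (add p):
        × closes — contains both p and !p.
2 branches closed, 3 open.
Each open branch fixes some atoms; the unmentioned ones are free. Counting distinct full assignments: branch {p=1, r=1, s=1} (q) contributes 2 new; branch {p=1, s=1} (q, r) contributes 2 new; branch {p=0, q=1, r=0, s=0} (none free) contributes 1 new. Total: 5.

5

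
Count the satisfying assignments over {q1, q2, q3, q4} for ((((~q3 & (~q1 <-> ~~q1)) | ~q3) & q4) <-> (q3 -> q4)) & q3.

4

Initial set: {(((((~q3 & (~q1 <-> ~~q1)) | ~q3) & q4) <-> (q3 -> q4)) & q3)}.
(((((~q3 & (~q1 <-> ~~q1)) | ~q3) & q4) <-> (q3 -> q4)) & q3): α-rule — add ((((~q3 & (~q1 <-> ~~q1)) | ~q3) & q4) <-> (q3 -> q4)), q3.
((((~q3 & (~q1 <-> ~~q1)) | ~q3) & q4) <-> (q3 -> q4)): β-rule — branch into (((~q3 & (~q1 <-> ~~q1)) | ~q3) & q4), (q3 -> q4)  //  ~(((~q3 & (~q1 <-> ~~q1)) | ~q3) & q4), ~(q3 -> q4).
  branch 1 (add (((~q3 & (~q1 <-> ~~q1)) | ~q3) & q4), (q3 -> q4)):
    (((~q3 & (~q1 <-> ~~q1)) | ~q3) & q4): α-rule — add ((~q3 & (~q1 <-> ~~q1)) | ~q3), q4.
    (q3 -> q4): β-rule — branch into ~q3  //  q4.
      branch 1.1 (add ~q3):
        × closes — contains both q3 and ~q3.
      branch 1.2 (add q4):
        ((~q3 & (~q1 <-> ~~q1)) | ~q3): β-rule — branch into (~q3 & (~q1 <-> ~~q1))  //  ~q3.
          branch 1.2.1 (add (~q3 & (~q1 <-> ~~q1))):
            (~q3 & (~q1 <-> ~~q1)): α-rule — add ~q3, (~q1 <-> ~~q1).
            × closes — contains both q3 and ~q3.
          branch 1.2.2 (add ~q3):
            × closes — contains both q3 and ~q3.
  branch 2 (add ~(((~q3 & (~q1 <-> ~~q1)) | ~q3) & q4), ~(q3 -> q4)):
    ~(q3 -> q4): α-rule — add q3, ~q4.
    ~(((~q3 & (~q1 <-> ~~q1)) | ~q3) & q4): β-rule — branch into ~((~q3 & (~q1 <-> ~~q1)) | ~q3)  //  ~q4.
      branch 2.1 (add ~((~q3 & (~q1 <-> ~~q1)) | ~q3)):
        ~((~q3 & (~q1 <-> ~~q1)) | ~q3): α-rule — add ~(~q3 & (~q1 <-> ~~q1)), ~~q3.
        ~(~q3 & (~q1 <-> ~~q1)): β-rule — branch into ~~q3  //  ~(~q1 <-> ~~q1).
          branch 2.1.1 (add ~~q3):
            ○ open, literals {q3=T, q4=F}.
          branch 2.1.2 (add ~(~q1 <-> ~~q1)):
            ~(~q1 <-> ~~q1): β-rule — branch into ~q1, ~~~q1  //  ~~q1, ~~q1.
              branch 2.1.2.1 (add ~q1, ~~~q1):
                ~~~q1: drop double negation, giving ~q1.
                ○ open, literals {q1=F, q3=T, q4=F}.
              branch 2.1.2.2 (add ~~q1, ~~q1):
                ~~q1: drop double negation, giving q1.
                ○ open, literals {q1=T, q3=T, q4=F}.
      branch 2.2 (add ~q4):
        ○ open, literals {q3=T, q4=F}.
3 branches closed, 4 open.
Each open branch fixes some atoms; the unmentioned ones are free. Counting distinct full assignments: branch {q3=T, q4=F} (q1, q2) contributes 4 new; branch {q1=F, q3=T, q4=F} (q2) contributes 0 new; branch {q1=T, q3=T, q4=F} (q2) contributes 0 new; branch {q3=T, q4=F} (q1, q2) contributes 0 new. Total: 4.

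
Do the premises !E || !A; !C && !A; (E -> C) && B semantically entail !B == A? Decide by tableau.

Yes

Initial set: {T (!E || !A); T (!C && !A); T ((E -> C) && B); F (!B == A)}.
T (!C && !A): α-rule — add T !C, T !A.
T ((E -> C) && B): α-rule — add T (E -> C), T B.
T (!E || !A): β-rule — branch into T !E  //  T !A.
  branch 1 (add T !E):
    F (!B == A): β-rule — branch into T !B, F A  //  F !B, T A.
      branch 1.1 (add T !B, F A):
        × closes — contains both B and !B.
      branch 1.2 (add F !B, T A):
        × closes — contains both A and !A.
  branch 2 (add T !A):
    F (!B == A): β-rule — branch into T !B, F A  //  F !B, T A.
      branch 2.1 (add T !B, F A):
        × closes — contains both B and !B.
      branch 2.2 (add F !B, T A):
        × closes — contains both A and !A.
All 4 branches close.
Every branch closed, so the premises entail the conclusion.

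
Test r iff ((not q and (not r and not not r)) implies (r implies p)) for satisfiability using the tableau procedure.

Satisfiable

Initial set: {(r iff ((not q and (not r and not not r)) implies (r implies p)))}.
(r iff ((not q and (not r and not not r)) implies (r implies p))): β-rule — branch into r, ((not q and (not r and not not r)) implies (r implies p))  //  not r, not ((not q and (not r and not not r)) implies (r implies p)).
  branch 1 (add r, ((not q and (not r and not not r)) implies (r implies p))):
    ((not q and (not r and not not r)) implies (r implies p)): β-rule — branch into not (not q and (not r and not not r))  //  (r implies p).
      branch 1.1 (add not (not q and (not r and not not r))):
        not (not q and (not r and not not r)): β-rule — branch into not not q  //  not (not r and not not r).
          branch 1.1.1 (add not not q):
            ○ open, literals {q=T, r=T}.
          branch 1.1.2 (add not (not r and not not r)):
            not (not r and not not r): β-rule — branch into not not r  //  not not not r.
              branch 1.1.2.1 (add not not r):
                ○ open, literals {r=T}.
              branch 1.1.2.2 (add not not not r):
                not not not r: drop double negation, giving not r.
                × closes — contains both r and not r.
      branch 1.2 (add (r implies p)):
        (r implies p): β-rule — branch into not r  //  p.
          branch 1.2.1 (add not r):
            × closes — contains both r and not r.
          branch 1.2.2 (add p):
            ○ open, literals {p=T, r=T}.
  branch 2 (add not r, not ((not q and (not r and not not r)) implies (r implies p))):
    not ((not q and (not r and not not r)) implies (r implies p)): α-rule — add (not q and (not r and not not r)), not (r implies p).
    (not q and (not r and not not r)): α-rule — add not q, (not r and not not r).
    not (r implies p): α-rule — add r, not p.
    × closes — contains both r and not r.
3 branches closed, 3 open.
An open branch gives a satisfying assignment: q=T, r=T.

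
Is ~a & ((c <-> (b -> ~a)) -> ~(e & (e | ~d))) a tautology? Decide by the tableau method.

Not valid

Assume the negation and expand:
Initial set: {~(~a & ((c <-> (b -> ~a)) -> ~(e & (e | ~d))))}.
~(~a & ((c <-> (b -> ~a)) -> ~(e & (e | ~d)))): β-rule — branch into ~~a  //  ~((c <-> (b -> ~a)) -> ~(e & (e | ~d))).
  branch 1 (add ~~a):
    ○ open, literals {a=true}.
  branch 2 (add ~((c <-> (b -> ~a)) -> ~(e & (e | ~d)))):
    ~((c <-> (b -> ~a)) -> ~(e & (e | ~d))): α-rule — add (c <-> (b -> ~a)), ~~(e & (e | ~d)).
    ~~(e & (e | ~d)): α-rule — add e, (e | ~d).
    (c <-> (b -> ~a)): β-rule — branch into c, (b -> ~a)  //  ~c, ~(b -> ~a).
      branch 2.1 (add c, (b -> ~a)):
        (e | ~d): β-rule — branch into e  //  ~d.
          branch 2.1.1 (add e):
            (b -> ~a): β-rule — branch into ~b  //  ~a.
              branch 2.1.1.1 (add ~b):
                ○ open, literals {b=false, c=true, e=true}.
              branch 2.1.1.2 (add ~a):
                ○ open, literals {a=false, c=true, e=true}.
          branch 2.1.2 (add ~d):
            (b -> ~a): β-rule — branch into ~b  //  ~a.
              branch 2.1.2.1 (add ~b):
                ○ open, literals {b=false, c=true, d=false, e=true}.
              branch 2.1.2.2 (add ~a):
                ○ open, literals {a=false, c=true, d=false, e=true}.
      branch 2.2 (add ~c, ~(b -> ~a)):
        ~(b -> ~a): α-rule — add b, ~~a.
        (e | ~d): β-rule — branch into e  //  ~d.
          branch 2.2.1 (add e):
            ○ open, literals {a=true, b=true, c=false, e=true}.
          branch 2.2.2 (add ~d):
            ○ open, literals {a=true, b=true, c=false, d=false, e=true}.
0 branches closed, 7 open.
An open branch gives a countermodel: a=true (unmentioned atoms arbitrary); under it the original formula is false.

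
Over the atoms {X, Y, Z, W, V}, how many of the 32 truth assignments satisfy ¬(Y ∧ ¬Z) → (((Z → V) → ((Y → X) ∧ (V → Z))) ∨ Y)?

Initial set: {(¬(Y ∧ ¬Z) → (((Z → V) → ((Y → X) ∧ (V → Z))) ∨ Y))}.
(¬(Y ∧ ¬Z) → (((Z → V) → ((Y → X) ∧ (V → Z))) ∨ Y)): β-rule — branch into ¬¬(Y ∧ ¬Z)  //  (((Z → V) → ((Y → X) ∧ (V → Z))) ∨ Y).
  branch 1 (add ¬¬(Y ∧ ¬Z)):
    ¬¬(Y ∧ ¬Z): α-rule — add Y, ¬Z.
    ○ open, literals {Y=1, Z=0}.
  branch 2 (add (((Z → V) → ((Y → X) ∧ (V → Z))) ∨ Y)):
    (((Z → V) → ((Y → X) ∧ (V → Z))) ∨ Y): β-rule — branch into ((Z → V) → ((Y → X) ∧ (V → Z)))  //  Y.
      branch 2.1 (add ((Z → V) → ((Y → X) ∧ (V → Z)))):
        ((Z → V) → ((Y → X) ∧ (V → Z))): β-rule — branch into ¬(Z → V)  //  ((Y → X) ∧ (V → Z)).
          branch 2.1.1 (add ¬(Z → V)):
            ¬(Z → V): α-rule — add Z, ¬V.
            ○ open, literals {V=0, Z=1}.
          branch 2.1.2 (add ((Y → X) ∧ (V → Z))):
            ((Y → X) ∧ (V → Z)): α-rule — add (Y → X), (V → Z).
            (Y → X): β-rule — branch into ¬Y  //  X.
              branch 2.1.2.1 (add ¬Y):
                (V → Z): β-rule — branch into ¬V  //  Z.
                  branch 2.1.2.1.1 (add ¬V):
                    ○ open, literals {V=0, Y=0}.
                  branch 2.1.2.1.2 (add Z):
                    ○ open, literals {Y=0, Z=1}.
              branch 2.1.2.2 (add X):
                (V → Z): β-rule — branch into ¬V  //  Z.
                  branch 2.1.2.2.1 (add ¬V):
                    ○ open, literals {V=0, X=1}.
                  branch 2.1.2.2.2 (add Z):
                    ○ open, literals {X=1, Z=1}.
      branch 2.2 (add Y):
        ○ open, literals {Y=1}.
0 branches closed, 7 open.
Each open branch fixes some atoms; the unmentioned ones are free. Counting distinct full assignments: branch {Y=1, Z=0} (X, W, V) contributes 8 new; branch {V=0, Z=1} (X, Y, W) contributes 8 new; branch {V=0, Y=0} (X, Z, W) contributes 4 new; branch {Y=0, Z=1} (X, W, V) contributes 4 new; branch {V=0, X=1} (Y, Z, W) contributes 0 new; branch {X=1, Z=1} (Y, W, V) contributes 2 new; branch {Y=1} (X, Z, W, V) contributes 2 new. Total: 28.

28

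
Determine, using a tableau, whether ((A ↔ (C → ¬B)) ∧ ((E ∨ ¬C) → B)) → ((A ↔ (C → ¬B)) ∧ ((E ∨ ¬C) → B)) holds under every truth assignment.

Valid

Assume the negation and expand:
Initial set: {¬(((A ↔ (C → ¬B)) ∧ ((E ∨ ¬C) → B)) → ((A ↔ (C → ¬B)) ∧ ((E ∨ ¬C) → B)))}.
¬(((A ↔ (C → ¬B)) ∧ ((E ∨ ¬C) → B)) → ((A ↔ (C → ¬B)) ∧ ((E ∨ ¬C) → B))): α-rule — add ((A ↔ (C → ¬B)) ∧ ((E ∨ ¬C) → B)), ¬((A ↔ (C → ¬B)) ∧ ((E ∨ ¬C) → B)).
((A ↔ (C → ¬B)) ∧ ((E ∨ ¬C) → B)): α-rule — add (A ↔ (C → ¬B)), ((E ∨ ¬C) → B).
¬((A ↔ (C → ¬B)) ∧ ((E ∨ ¬C) → B)): β-rule — branch into ¬(A ↔ (C → ¬B))  //  ¬((E ∨ ¬C) → B).
  branch 1 (add ¬(A ↔ (C → ¬B))):
    (A ↔ (C → ¬B)): β-rule — branch into A, (C → ¬B)  //  ¬A, ¬(C → ¬B).
      branch 1.1 (add A, (C → ¬B)):
        ((E ∨ ¬C) → B): β-rule — branch into ¬(E ∨ ¬C)  //  B.
          branch 1.1.1 (add ¬(E ∨ ¬C)):
            ¬(E ∨ ¬C): α-rule — add ¬E, ¬¬C.
            ¬(A ↔ (C → ¬B)): β-rule — branch into A, ¬(C → ¬B)  //  ¬A, (C → ¬B).
              branch 1.1.1.1 (add A, ¬(C → ¬B)):
                ¬(C → ¬B): α-rule — add C, ¬¬B.
                (C → ¬B): β-rule — branch into ¬C  //  ¬B.
                  branch 1.1.1.1.1 (add ¬C):
                    × closes — contains both C and ¬C.
                  branch 1.1.1.1.2 (add ¬B):
                    × closes — contains both B and ¬B.
              branch 1.1.1.2 (add ¬A, (C → ¬B)):
                × closes — contains both A and ¬A.
          branch 1.1.2 (add B):
            ¬(A ↔ (C → ¬B)): β-rule — branch into A, ¬(C → ¬B)  //  ¬A, (C → ¬B).
              branch 1.1.2.1 (add A, ¬(C → ¬B)):
                ¬(C → ¬B): α-rule — add C, ¬¬B.
                (C → ¬B): β-rule — branch into ¬C  //  ¬B.
                  branch 1.1.2.1.1 (add ¬C):
                    × closes — contains both C and ¬C.
                  branch 1.1.2.1.2 (add ¬B):
                    × closes — contains both B and ¬B.
              branch 1.1.2.2 (add ¬A, (C → ¬B)):
                × closes — contains both A and ¬A.
      branch 1.2 (add ¬A, ¬(C → ¬B)):
        ¬(C → ¬B): α-rule — add C, ¬¬B.
        ((E ∨ ¬C) → B): β-rule — branch into ¬(E ∨ ¬C)  //  B.
          branch 1.2.1 (add ¬(E ∨ ¬C)):
            ¬(E ∨ ¬C): α-rule — add ¬E, ¬¬C.
            ¬(A ↔ (C → ¬B)): β-rule — branch into A, ¬(C → ¬B)  //  ¬A, (C → ¬B).
              branch 1.2.1.1 (add A, ¬(C → ¬B)):
                × closes — contains both A and ¬A.
              branch 1.2.1.2 (add ¬A, (C → ¬B)):
                (C → ¬B): β-rule — branch into ¬C  //  ¬B.
                  branch 1.2.1.2.1 (add ¬C):
                    × closes — contains both C and ¬C.
                  branch 1.2.1.2.2 (add ¬B):
                    × closes — contains both B and ¬B.
          branch 1.2.2 (add B):
            ¬(A ↔ (C → ¬B)): β-rule — branch into A, ¬(C → ¬B)  //  ¬A, (C → ¬B).
              branch 1.2.2.1 (add A, ¬(C → ¬B)):
                × closes — contains both A and ¬A.
              branch 1.2.2.2 (add ¬A, (C → ¬B)):
                (C → ¬B): β-rule — branch into ¬C  //  ¬B.
                  branch 1.2.2.2.1 (add ¬C):
                    × closes — contains both C and ¬C.
                  branch 1.2.2.2.2 (add ¬B):
                    × closes — contains both B and ¬B.
  branch 2 (add ¬((E ∨ ¬C) → B)):
    ¬((E ∨ ¬C) → B): α-rule — add (E ∨ ¬C), ¬B.
    (A ↔ (C → ¬B)): β-rule — branch into A, (C → ¬B)  //  ¬A, ¬(C → ¬B).
      branch 2.1 (add A, (C → ¬B)):
        ((E ∨ ¬C) → B): β-rule — branch into ¬(E ∨ ¬C)  //  B.
          branch 2.1.1 (add ¬(E ∨ ¬C)):
            ¬(E ∨ ¬C): α-rule — add ¬E, ¬¬C.
            (E ∨ ¬C): β-rule — branch into E  //  ¬C.
              branch 2.1.1.1 (add E):
                × closes — contains both E and ¬E.
              branch 2.1.1.2 (add ¬C):
                × closes — contains both C and ¬C.
          branch 2.1.2 (add B):
            × closes — contains both B and ¬B.
      branch 2.2 (add ¬A, ¬(C → ¬B)):
        ¬(C → ¬B): α-rule — add C, ¬¬B.
        × closes — contains both B and ¬B.
All 16 branches close.
Every branch closed, so the negation is unsatisfiable and the formula is valid.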